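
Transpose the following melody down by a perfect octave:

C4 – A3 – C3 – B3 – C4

C4 to C3
A3 to A2
C3 to C2
B3 to B2
C4 to C3

C3 A2 C2 B2 C3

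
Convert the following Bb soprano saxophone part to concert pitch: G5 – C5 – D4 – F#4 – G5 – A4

F5 Bb4 C4 E4 F5 G4

Written C4 on the Bb soprano saxophone sounds as Bb3, a major second lower; apply that shift to every note.
G5 gives F5
C5 gives Bb4
D4 gives C4
F#4 gives E4
G5 gives F5
A4 gives G4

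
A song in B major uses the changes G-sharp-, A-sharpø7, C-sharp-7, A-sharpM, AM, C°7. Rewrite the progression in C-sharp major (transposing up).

B major up to C-sharp major is a major second; each chord root moves by that interval while the quality stays the same.
G-sharp-: root G-sharp up a major second → A#, giving A#-.
A-sharpø7: root A-sharp up a major second → B#, giving B#ø7.
C-sharp-7: root C-sharp up a major second → D#, giving D#-7.
A-sharpM: root A-sharp up a major second → B#, giving B#M.
AM: root A up a major second → B, giving BM.
C°7: root C up a major second → D, giving D°7.

A#- B#ø7 D#-7 B#M BM D°7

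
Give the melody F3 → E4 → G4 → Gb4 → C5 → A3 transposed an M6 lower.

F3 down a major sixth is Ab2.
E4: a sixth down reaches G, and 9 semitones makes it G3.
G4 down a major sixth is Bb3.
A major sixth down from Gb4 gives Bbb3.
C5 down a major sixth is Eb4.
A3: a sixth down reaches C, and 9 semitones makes it C3.

Ab2 G3 Bb3 Bbb3 Eb4 C3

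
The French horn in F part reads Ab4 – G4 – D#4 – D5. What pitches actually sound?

Db4 C4 G#3 G4

Written C4 on the French horn in F sounds as F3, a perfect fifth lower; apply that shift to every note.
Ab4 → Db4
G4 → C4
D#4 → G#3
D5 → G4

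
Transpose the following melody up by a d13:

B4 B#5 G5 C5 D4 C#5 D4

Gb6 G7 Ebb7 Abb6 Bbb5 Ab6 Bbb5

B4 up a diminished thirteenth is Gb6.
B#5 up a diminished thirteenth is G7.
A diminished thirteenth up from G5 gives Ebb7.
A diminished thirteenth up from C5 gives Abb6.
D4: a thirteenth up reaches B, and 19 semitones makes it Bbb5.
A diminished thirteenth up from C#5 gives Ab6.
A diminished thirteenth up from D4 gives Bbb5.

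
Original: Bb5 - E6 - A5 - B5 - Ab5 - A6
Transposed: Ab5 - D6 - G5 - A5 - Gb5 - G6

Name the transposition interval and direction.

Take the first pair: Bb5 → Ab5. B to A spans 2 letter names, so the interval is some kind of second.
Ab5 to Bb5 is 2 semitones, which makes it a major second; the second version is lower, so the direction is down.
Checking another pair — A6 → G6 — gives the same interval.

down a major second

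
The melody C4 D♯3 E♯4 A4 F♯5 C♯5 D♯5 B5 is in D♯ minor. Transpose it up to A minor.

D♯ minor to A minor up is a diminished fifth, so every note moves up by that interval.
C4 -> Gb4
D#3 -> A3
E#4 -> B4
A4 -> Eb5
F#5 -> C6
C#5 -> G5
D#5 -> A5
B5 -> F6

Gb4 A3 B4 Eb5 C6 G5 A5 F6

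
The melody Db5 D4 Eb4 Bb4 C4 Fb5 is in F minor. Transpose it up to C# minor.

A5 A#4 B4 F#5 G#4 C6

From F up to C# is an augmented fifth; apply that to each pitch.
Db5 -> A5
D4 -> A#4
Eb4 -> B4
Bb4 -> F#5
C4 -> G#4
Fb5 -> C6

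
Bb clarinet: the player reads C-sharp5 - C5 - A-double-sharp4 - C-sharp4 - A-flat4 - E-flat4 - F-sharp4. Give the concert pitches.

B4 Bb4 G##4 B3 Gb4 Db4 E4

The Bb clarinet sounds a major second below written, so transpose each written note down a major second.
C#5 to B4
C5 to Bb4
A##4 to G##4
C#4 to B3
Ab4 to Gb4
Eb4 to Db4
F#4 to E4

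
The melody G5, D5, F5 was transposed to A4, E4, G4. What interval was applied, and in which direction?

down a minor seventh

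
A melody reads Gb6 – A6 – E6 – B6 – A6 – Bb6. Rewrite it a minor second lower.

Gb6 → F6
A6 → G#6
E6 → D#6
B6 → A#6
A6 → G#6
Bb6 → A6

F6 G#6 D#6 A#6 G#6 A6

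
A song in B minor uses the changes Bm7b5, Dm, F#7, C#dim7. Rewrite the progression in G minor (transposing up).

B minor up to G minor is a minor sixth; each chord root moves by that interval while the quality stays the same.
Bm7b5: root B up a minor sixth → G, giving Gm7b5.
Dm: root D up a minor sixth → Bb, giving Bbm.
F#7: root F# up a minor sixth → D, giving D7.
C#dim7: root C# up a minor sixth → A, giving Adim7.

Gm7b5 Bbm D7 Adim7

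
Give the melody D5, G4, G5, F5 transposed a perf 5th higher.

D5 → A5
G4 → D5
G5 → D6
F5 → C6

A5 D5 D6 C6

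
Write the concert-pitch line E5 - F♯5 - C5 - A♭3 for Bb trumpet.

The Bb trumpet sounds a major second below written, so the written part must be a major second above concert — transpose each note up.
E5 to F#5
F#5 to G#5
C5 to D5
Ab3 to Bb3

F#5 G#5 D5 Bb3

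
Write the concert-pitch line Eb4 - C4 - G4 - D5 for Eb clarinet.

C4 A3 E4 B4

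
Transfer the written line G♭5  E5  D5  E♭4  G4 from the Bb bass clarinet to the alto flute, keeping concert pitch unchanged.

Bbb4 G4 F4 Gb3 Bb3

First find concert pitch: the Bb bass clarinet sounds a major ninth below written, so G♭5 E5 D5 E♭4 G4 sounds Fb4 D4 C4 Db3 F3.
Then write for alto flute: it sounds a perfect fourth below written, so the part must be a perfect fourth above concert.
Fb4 → Bbb4
D4 → G4
C4 → F4
Db3 → Gb3
F3 → Bb3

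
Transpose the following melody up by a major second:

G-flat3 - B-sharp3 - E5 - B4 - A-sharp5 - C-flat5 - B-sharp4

Ab3 C##4 F#5 C#5 B#5 Db5 C##5

Gb3 becomes Ab3
B#3 becomes C##4
E5 becomes F#5
B4 becomes C#5
A#5 becomes B#5
Cb5 becomes Db5
B#4 becomes C##5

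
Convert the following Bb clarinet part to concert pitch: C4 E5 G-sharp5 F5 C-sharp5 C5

Bb3 D5 F#5 Eb5 B4 Bb4

The Bb clarinet sounds a major second below written, so transpose each written note down a major second.
C4 becomes Bb3
E5 becomes D5
G#5 becomes F#5
F5 becomes Eb5
C#5 becomes B4
C5 becomes Bb4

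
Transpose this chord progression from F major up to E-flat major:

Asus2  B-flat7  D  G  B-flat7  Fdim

Gsus2 Ab7 C F Ab7 Ebdim

F major up to E-flat major is a minor seventh; each chord root moves by that interval while the quality stays the same.
Asus2: root A up a minor seventh → G, giving Gsus2.
B-flat7: root B-flat up a minor seventh → Ab, giving Ab7.
D: root D up a minor seventh → C, giving C.
G: root G up a minor seventh → F, giving F.
B-flat7: root B-flat up a minor seventh → Ab, giving Ab7.
Fdim: root F up a minor seventh → Eb, giving Ebdim.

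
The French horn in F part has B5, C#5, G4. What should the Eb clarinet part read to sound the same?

C#5 D#4 A3

First find concert pitch: the French horn in F sounds a perfect fifth below written, so B5 C#5 G4 sounds E5 F#4 C4.
Then write for Eb clarinet: it sounds a minor third above written, so the part must be a minor third below concert.
E5 → C#5
F#4 → D#4
C4 → A3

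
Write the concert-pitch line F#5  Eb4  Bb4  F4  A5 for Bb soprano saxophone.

Written C4 sounds as Bb3 on the Bb soprano saxophone, so concert pitches are written a major second up.
F#5 → G#5
Eb4 → F4
Bb4 → C5
F4 → G4
A5 → B5

G#5 F4 C5 G4 B5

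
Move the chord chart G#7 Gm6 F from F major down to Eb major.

F major down to Eb major is a major second; each chord root moves by that interval while the quality stays the same.
G#7: root G# down a major second → F#, giving F#7.
Gm6: root G down a major second → F, giving Fm6.
F: root F down a major second → Eb, giving Eb.

F#7 Fm6 Eb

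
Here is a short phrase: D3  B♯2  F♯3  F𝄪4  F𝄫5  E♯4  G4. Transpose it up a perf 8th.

D3 becomes D4
B#2 becomes B#3
F#3 becomes F#4
F##4 becomes F##5
Fbb5 becomes Fbb6
E#4 becomes E#5
G4 becomes G5

D4 B#3 F#4 F##5 Fbb6 E#5 G5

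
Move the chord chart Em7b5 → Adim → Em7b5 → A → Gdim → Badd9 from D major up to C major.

Dm7b5 Gdim Dm7b5 G Fdim Aadd9

D major up to C major is a minor seventh; each chord root moves by that interval while the quality stays the same.
Em7b5: root E up a minor seventh → D, giving Dm7b5.
Adim: root A up a minor seventh → G, giving Gdim.
Em7b5: root E up a minor seventh → D, giving Dm7b5.
A: root A up a minor seventh → G, giving G.
Gdim: root G up a minor seventh → F, giving Fdim.
Badd9: root B up a minor seventh → A, giving Aadd9.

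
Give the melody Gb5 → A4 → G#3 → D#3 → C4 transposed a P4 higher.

A perfect fourth up from Gb5 gives Cb6.
A4: a fourth up reaches D, and 5 semitones makes it D5.
G#3 up a perfect fourth is C#4.
A perfect fourth up from D#3 gives G#3.
C4: a fourth up reaches F, and 5 semitones makes it F4.

Cb6 D5 C#4 G#3 F4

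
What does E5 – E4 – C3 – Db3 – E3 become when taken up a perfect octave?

E6 E5 C4 Db4 E4

E5 -> E6
E4 -> E5
C3 -> C4
Db3 -> Db4
E3 -> E4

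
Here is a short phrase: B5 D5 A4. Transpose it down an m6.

D#5 F#4 C#4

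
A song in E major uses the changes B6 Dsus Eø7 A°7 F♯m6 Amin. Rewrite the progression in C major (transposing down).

E major down to C major is a major third; each chord root moves by that interval while the quality stays the same.
B6: root B down a major third → G, giving G6.
Dsus: root D down a major third → Bb, giving Bbsus.
Eø7: root E down a major third → C, giving Cø7.
A°7: root A down a major third → F, giving F°7.
F♯m6: root F♯ down a major third → D, giving Dm6.
Amin: root A down a major third → F, giving Fmin.

G6 Bbsus Cø7 F°7 Dm6 Fmin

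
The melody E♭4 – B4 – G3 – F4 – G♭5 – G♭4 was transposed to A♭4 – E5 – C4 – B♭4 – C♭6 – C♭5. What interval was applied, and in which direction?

Take the first pair: Eb4 → Ab4. E to A spans 4 letter names, so the interval is some kind of fourth.
Eb4 to Ab4 is 5 semitones, which makes it a perfect fourth; the second version is higher, so the direction is up.
Checking another pair — Gb4 → Cb5 — gives the same interval.

up a perfect fourth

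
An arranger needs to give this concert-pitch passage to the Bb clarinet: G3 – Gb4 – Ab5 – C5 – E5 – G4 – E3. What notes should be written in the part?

A3 Ab4 Bb5 D5 F#5 A4 F#3

The Bb clarinet sounds a major second below written, so the written part must be a major second above concert — transpose each note up.
G3 → A3
Gb4 → Ab4
Ab5 → Bb5
C5 → D5
E5 → F#5
G4 → A4
E3 → F#3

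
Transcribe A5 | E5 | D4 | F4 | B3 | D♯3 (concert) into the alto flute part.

The alto flute sounds a perfect fourth below written, so the written part must be a perfect fourth above concert — transpose each note up.
A5 -> D6
E5 -> A5
D4 -> G4
F4 -> Bb4
B3 -> E4
D#3 -> G#3

D6 A5 G4 Bb4 E4 G#3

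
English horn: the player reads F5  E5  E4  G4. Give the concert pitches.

Bb4 A4 A3 C4

Written C4 on the English horn sounds as F3, a perfect fifth lower; apply that shift to every note.
F5 to Bb4
E5 to A4
E4 to A3
G4 to C4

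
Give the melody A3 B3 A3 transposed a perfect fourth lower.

E3 F#3 E3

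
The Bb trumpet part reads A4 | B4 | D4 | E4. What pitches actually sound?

G4 A4 C4 D4

The Bb trumpet sounds a major second below written, so transpose each written note down a major second.
A4 to G4
B4 to A4
D4 to C4
E4 to D4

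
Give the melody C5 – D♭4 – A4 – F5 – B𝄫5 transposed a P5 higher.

G5 Ab4 E5 C6 Fb6

C5: a fifth up reaches G, and 7 semitones makes it G5.
Db4 up a perfect fifth is Ab4.
A4 up a perfect fifth is E5.
A perfect fifth up from F5 gives C6.
A perfect fifth up from Bbb5 gives Fb6.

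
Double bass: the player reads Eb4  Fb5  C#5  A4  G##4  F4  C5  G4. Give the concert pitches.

The double bass sounds a perfect octave below written, so transpose each written note down a perfect octave.
Eb4 becomes Eb3
Fb5 becomes Fb4
C#5 becomes C#4
A4 becomes A3
G##4 becomes G##3
F4 becomes F3
C5 becomes C4
G4 becomes G3

Eb3 Fb4 C#4 A3 G##3 F3 C4 G3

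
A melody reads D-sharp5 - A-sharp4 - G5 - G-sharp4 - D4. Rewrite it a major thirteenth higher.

B#6 F##6 E7 E#6 B5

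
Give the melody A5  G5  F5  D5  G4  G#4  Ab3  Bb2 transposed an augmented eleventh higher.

D#7 C#7 B6 G#6 C#6 C##6 D5 E4

A5 up an augmented eleventh is D#7.
G5: an eleventh up reaches C, and 18 semitones makes it C#7.
F5: an eleventh up reaches B, and 18 semitones makes it B6.
D5: an eleventh up reaches G, and 18 semitones makes it G#6.
An augmented eleventh up from G4 gives C#6.
G#4: an eleventh up reaches C, and 18 semitones makes it C##6.
An augmented eleventh up from Ab3 gives D5.
An augmented eleventh up from Bb2 gives E4.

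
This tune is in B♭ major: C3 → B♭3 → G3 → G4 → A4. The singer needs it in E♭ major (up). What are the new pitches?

From B♭ up to E♭ is a perfect fourth; apply that to each pitch.
C3 gives F3
Bb3 gives Eb4
G3 gives C4
G4 gives C5
A4 gives D5

F3 Eb4 C4 C5 D5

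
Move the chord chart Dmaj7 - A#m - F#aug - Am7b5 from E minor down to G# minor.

F#maj7 C##m A#aug C#m7b5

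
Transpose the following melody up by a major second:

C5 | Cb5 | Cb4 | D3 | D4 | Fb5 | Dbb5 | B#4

D5 Db5 Db4 E3 E4 Gb5 Ebb5 C##5

C5 → D5
Cb5 → Db5
Cb4 → Db4
D3 → E3
D4 → E4
Fb5 → Gb5
Dbb5 → Ebb5
B#4 → C##5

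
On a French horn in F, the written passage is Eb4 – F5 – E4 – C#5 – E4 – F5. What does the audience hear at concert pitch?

Ab3 Bb4 A3 F#4 A3 Bb4

Written C4 on the French horn in F sounds as F3, a perfect fifth lower; apply that shift to every note.
Eb4 gives Ab3
F5 gives Bb4
E4 gives A3
C#5 gives F#4
E4 gives A3
F5 gives Bb4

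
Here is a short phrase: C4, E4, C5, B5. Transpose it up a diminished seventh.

Bbb4 Db5 Bbb5 Ab6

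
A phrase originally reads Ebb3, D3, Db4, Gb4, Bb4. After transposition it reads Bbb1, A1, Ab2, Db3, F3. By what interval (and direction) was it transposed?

From Ebb3 to Bbb1 is 11 letter names — an eleventh of some quality.
Bbb1 to Ebb3 is 17 semitones, which makes it a perfect eleventh; the second version is lower, so the direction is down.
Checking another pair — Bb4 → F3 — gives the same interval.

down a perfect eleventh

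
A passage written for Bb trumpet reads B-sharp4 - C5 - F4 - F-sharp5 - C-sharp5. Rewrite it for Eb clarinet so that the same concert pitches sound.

F##4 G4 C4 C#5 G#4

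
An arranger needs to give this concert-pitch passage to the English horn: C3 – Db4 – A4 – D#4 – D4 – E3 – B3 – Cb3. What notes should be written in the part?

G3 Ab4 E5 A#4 A4 B3 F#4 Gb3

Written C4 sounds as F3 on the English horn, so concert pitches are written a perfect fifth up.
C3 becomes G3
Db4 becomes Ab4
A4 becomes E5
D#4 becomes A#4
D4 becomes A4
E3 becomes B3
B3 becomes F#4
Cb3 becomes Gb3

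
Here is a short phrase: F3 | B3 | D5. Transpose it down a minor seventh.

G2 C#3 E4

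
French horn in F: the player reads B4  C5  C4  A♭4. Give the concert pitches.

E4 F4 F3 Db4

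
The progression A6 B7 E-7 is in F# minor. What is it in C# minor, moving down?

F# minor down to C# minor is a perfect fourth; each chord root moves by that interval while the quality stays the same.
A6: root A down a perfect fourth → E, giving E6.
B7: root B down a perfect fourth → F#, giving F#7.
E-7: root E down a perfect fourth → B, giving B-7.

E6 F#7 B-7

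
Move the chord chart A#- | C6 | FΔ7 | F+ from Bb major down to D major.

C##- E6 AΔ7 A+

Bb major down to D major is a minor sixth; each chord root moves by that interval while the quality stays the same.
A#-: root A# down a minor sixth → C##, giving C##-.
C6: root C down a minor sixth → E, giving E6.
FΔ7: root F down a minor sixth → A, giving AΔ7.
F+: root F down a minor sixth → A, giving A+.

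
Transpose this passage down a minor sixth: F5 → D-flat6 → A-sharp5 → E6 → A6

A4 F5 C##5 G#5 C#6

F5 -> A4
Db6 -> F5
A#5 -> C##5
E6 -> G#5
A6 -> C#6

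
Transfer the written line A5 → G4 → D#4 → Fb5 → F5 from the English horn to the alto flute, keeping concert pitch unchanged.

G5 F4 C#4 Ebb5 Eb5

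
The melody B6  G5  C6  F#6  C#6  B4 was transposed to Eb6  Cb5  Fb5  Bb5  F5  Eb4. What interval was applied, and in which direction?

down an augmented fifth

Take the first pair: B6 → Eb6. B to E spans 5 letter names, so the interval is some kind of fifth.
Eb6 to B6 is 8 semitones, which makes it an augmented fifth; the second version is lower, so the direction is down.
Checking another pair — B4 → Eb4 — gives the same interval.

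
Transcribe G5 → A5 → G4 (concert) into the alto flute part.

C6 D6 C5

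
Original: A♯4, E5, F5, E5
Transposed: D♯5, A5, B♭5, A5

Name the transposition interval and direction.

From A#4 to D#5 is 4 letter names — a fourth of some quality.
A#4 to D#5 is 5 semitones, which makes it a perfect fourth; the second version is higher, so the direction is up.
Checking another pair — E5 → A5 — gives the same interval.

up a perfect fourth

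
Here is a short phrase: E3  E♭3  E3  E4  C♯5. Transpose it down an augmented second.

Db3 Dbb3 Db3 Db4 Bb4

E3 to Db3
Eb3 to Dbb3
E3 to Db3
E4 to Db4
C#5 to Bb4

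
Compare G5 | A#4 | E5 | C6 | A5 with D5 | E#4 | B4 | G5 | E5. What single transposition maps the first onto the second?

down a perfect fourth

Take the first pair: G5 → D5. G to D spans 4 letter names, so the interval is some kind of fourth.
D5 to G5 is 5 semitones, which makes it a perfect fourth; the second version is lower, so the direction is down.
Checking another pair — A5 → E5 — gives the same interval.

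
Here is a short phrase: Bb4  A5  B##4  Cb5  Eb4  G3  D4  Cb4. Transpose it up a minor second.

Cb5 Bb5 C##5 Dbb5 Fb4 Ab3 Eb4 Dbb4

Bb4 up a minor second is Cb5.
A minor second up from A5 gives Bb5.
A minor second up from B##4 gives C##5.
Cb5: a second up reaches D, and 1 semitone makes it Dbb5.
Eb4 up a minor second is Fb4.
G3 up a minor second is Ab3.
D4: a second up reaches E, and 1 semitone makes it Eb4.
Cb4: a second up reaches D, and 1 semitone makes it Dbb4.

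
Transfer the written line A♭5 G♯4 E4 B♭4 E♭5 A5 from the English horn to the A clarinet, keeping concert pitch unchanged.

Fb5 E4 C4 Gb4 Cb5 F5

First find concert pitch: the English horn sounds a perfect fifth below written, so A♭5 G♯4 E4 B♭4 E♭5 A5 sounds Db5 C#4 A3 Eb4 Ab4 D5.
Then write for A clarinet: it sounds a minor third below written, so the part must be a minor third above concert.
Db5 → Fb5
C#4 → E4
A3 → C4
Eb4 → Gb4
Ab4 → Cb5
D5 → F5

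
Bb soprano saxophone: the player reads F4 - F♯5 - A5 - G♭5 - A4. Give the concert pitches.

Eb4 E5 G5 Fb5 G4

Written C4 on the Bb soprano saxophone sounds as Bb3, a major second lower; apply that shift to every note.
F4 gives Eb4
F#5 gives E5
A5 gives G5
Gb5 gives Fb5
A4 gives G4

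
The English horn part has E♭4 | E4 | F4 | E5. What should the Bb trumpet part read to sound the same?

First find concert pitch: the English horn sounds a perfect fifth below written, so E♭4 E4 F4 E5 sounds Ab3 A3 Bb3 A4.
Then write for Bb trumpet: it sounds a major second below written, so the part must be a major second above concert.
Ab3 → Bb3
A3 → B3
Bb3 → C4
A4 → B4

Bb3 B3 C4 B4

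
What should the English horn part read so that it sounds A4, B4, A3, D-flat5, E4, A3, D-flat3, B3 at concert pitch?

E5 F#5 E4 Ab5 B4 E4 Ab3 F#4

Written C4 sounds as F3 on the English horn, so concert pitches are written a perfect fifth up.
A4 -> E5
B4 -> F#5
A3 -> E4
Db5 -> Ab5
E4 -> B4
A3 -> E4
Db3 -> Ab3
B3 -> F#4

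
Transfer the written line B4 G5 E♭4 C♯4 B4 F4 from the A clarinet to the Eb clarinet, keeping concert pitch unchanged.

E#4 C#5 A3 F##3 E#4 B3

First find concert pitch: the A clarinet sounds a minor third below written, so B4 G5 E♭4 C♯4 B4 F4 sounds G#4 E5 C4 A#3 G#4 D4.
Then write for Eb clarinet: it sounds a minor third above written, so the part must be a minor third below concert.
G#4 → E#4
E5 → C#5
C4 → A3
A#3 → F##3
G#4 → E#4
D4 → B3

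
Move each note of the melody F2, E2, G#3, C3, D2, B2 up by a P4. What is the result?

Bb2 A2 C#4 F3 G2 E3

F2 to Bb2
E2 to A2
G#3 to C#4
C3 to F3
D2 to G2
B2 to E3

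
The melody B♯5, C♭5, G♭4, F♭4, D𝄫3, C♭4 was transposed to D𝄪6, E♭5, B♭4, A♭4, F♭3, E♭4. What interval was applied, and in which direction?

Take the first pair: B#5 → D##6. B to D spans 3 letter names, so the interval is some kind of third.
B#5 to D##6 is 4 semitones, which makes it a major third; the second version is higher, so the direction is up.
Checking another pair — Cb4 → Eb4 — gives the same interval.

up a major third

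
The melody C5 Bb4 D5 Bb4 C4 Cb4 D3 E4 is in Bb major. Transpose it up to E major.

Bb major to E major up is an augmented fourth, so every note moves up by that interval.
C5 to F#5
Bb4 to E5
D5 to G#5
Bb4 to E5
C4 to F#4
Cb4 to F4
D3 to G#3
E4 to A#4

F#5 E5 G#5 E5 F#4 F4 G#3 A#4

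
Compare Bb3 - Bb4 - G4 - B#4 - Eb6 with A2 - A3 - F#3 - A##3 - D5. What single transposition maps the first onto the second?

down a minor ninth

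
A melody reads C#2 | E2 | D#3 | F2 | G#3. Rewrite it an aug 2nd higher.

D##2 F##2 E##3 G#2 A##3

C#2 up an augmented second is D##2.
An augmented second up from E2 gives F##2.
D#3: a second up reaches E, and 3 semitones makes it E##3.
An augmented second up from F2 gives G#2.
G#3 up an augmented second is A##3.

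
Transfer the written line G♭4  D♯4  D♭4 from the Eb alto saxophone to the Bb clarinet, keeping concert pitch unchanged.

First find concert pitch: the Eb alto saxophone sounds a major sixth below written, so G♭4 D♯4 D♭4 sounds Bbb3 F#3 Fb3.
Then write for Bb clarinet: it sounds a major second below written, so the part must be a major second above concert.
Bbb3 → Cb4
F#3 → G#3
Fb3 → Gb3

Cb4 G#3 Gb3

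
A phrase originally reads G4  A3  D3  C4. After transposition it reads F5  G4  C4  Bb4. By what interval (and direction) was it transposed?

up a minor seventh

Take the first pair: G4 → F5. G to F spans 7 letter names, so the interval is some kind of seventh.
G4 to F5 is 10 semitones, which makes it a minor seventh; the second version is higher, so the direction is up.
Checking another pair — C4 → Bb4 — gives the same interval.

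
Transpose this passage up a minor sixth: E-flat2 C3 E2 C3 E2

Cb3 Ab3 C3 Ab3 C3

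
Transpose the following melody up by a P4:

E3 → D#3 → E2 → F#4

A3 G#3 A2 B4

E3 gives A3
D#3 gives G#3
E2 gives A2
F#4 gives B4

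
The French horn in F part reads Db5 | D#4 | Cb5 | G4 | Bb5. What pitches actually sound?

The French horn in F sounds a perfect fifth below written, so transpose each written note down a perfect fifth.
Db5 gives Gb4
D#4 gives G#3
Cb5 gives Fb4
G4 gives C4
Bb5 gives Eb5

Gb4 G#3 Fb4 C4 Eb5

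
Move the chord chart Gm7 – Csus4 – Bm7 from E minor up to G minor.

Bbm7 Ebsus4 Dm7

E minor up to G minor is a minor third; each chord root moves by that interval while the quality stays the same.
Gm7: root G up a minor third → Bb, giving Bbm7.
Csus4: root C up a minor third → Eb, giving Ebsus4.
Bm7: root B up a minor third → D, giving Dm7.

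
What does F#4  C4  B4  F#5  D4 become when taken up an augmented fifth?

C##5 G#4 F##5 C##6 A#4

F#4 gives C##5
C4 gives G#4
B4 gives F##5
F#5 gives C##6
D4 gives A#4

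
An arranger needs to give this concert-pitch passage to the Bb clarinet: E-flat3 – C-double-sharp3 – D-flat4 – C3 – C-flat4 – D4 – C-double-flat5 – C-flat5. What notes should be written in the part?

Written C4 sounds as Bb3 on the Bb clarinet, so concert pitches are written a major second up.
Eb3 → F3
C##3 → D##3
Db4 → Eb4
C3 → D3
Cb4 → Db4
D4 → E4
Cbb5 → Dbb5
Cb5 → Db5

F3 D##3 Eb4 D3 Db4 E4 Dbb5 Db5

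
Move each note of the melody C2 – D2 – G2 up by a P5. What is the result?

G2 A2 D3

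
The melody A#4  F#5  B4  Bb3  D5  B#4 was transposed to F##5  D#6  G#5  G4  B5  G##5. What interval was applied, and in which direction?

From A#4 to F##5 is 6 letter names — a sixth of some quality.
A#4 to F##5 is 9 semitones, which makes it a major sixth; the second version is higher, so the direction is up.
Checking another pair — B#4 → G##5 — gives the same interval.

up a major sixth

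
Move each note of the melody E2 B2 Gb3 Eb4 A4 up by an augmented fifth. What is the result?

B#2 F##3 D4 B4 E#5

E2 to B#2
B2 to F##3
Gb3 to D4
Eb4 to B4
A4 to E#5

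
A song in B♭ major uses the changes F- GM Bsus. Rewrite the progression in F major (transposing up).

C- DM F#sus

B♭ major up to F major is a perfect fifth; each chord root moves by that interval while the quality stays the same.
F-: root F up a perfect fifth → C, giving C-.
GM: root G up a perfect fifth → D, giving DM.
Bsus: root B up a perfect fifth → F#, giving F#sus.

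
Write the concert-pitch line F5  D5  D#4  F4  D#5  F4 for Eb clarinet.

D5 B4 B#3 D4 B#4 D4

Written C4 sounds as Eb4 on the Eb clarinet, so concert pitches are written a minor third down.
F5 gives D5
D5 gives B4
D#4 gives B#3
F4 gives D4
D#5 gives B#4
F4 gives D4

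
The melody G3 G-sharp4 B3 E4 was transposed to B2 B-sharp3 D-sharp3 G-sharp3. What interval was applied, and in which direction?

down a minor sixth

From G3 to B2 is 6 letter names — a sixth of some quality.
B2 to G3 is 8 semitones, which makes it a minor sixth; the second version is lower, so the direction is down.
Checking another pair — E4 → G#3 — gives the same interval.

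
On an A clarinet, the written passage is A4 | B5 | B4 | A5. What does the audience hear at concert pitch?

The A clarinet sounds a minor third below written, so transpose each written note down a minor third.
A4 -> F#4
B5 -> G#5
B4 -> G#4
A5 -> F#5

F#4 G#5 G#4 F#5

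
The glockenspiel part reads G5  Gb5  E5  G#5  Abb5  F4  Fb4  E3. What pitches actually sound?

The glockenspiel sounds a perfect fifteenth above written, so transpose each written note up a perfect fifteenth.
G5 → G7
Gb5 → Gb7
E5 → E7
G#5 → G#7
Abb5 → Abb7
F4 → F6
Fb4 → Fb6
E3 → E5

G7 Gb7 E7 G#7 Abb7 F6 Fb6 E5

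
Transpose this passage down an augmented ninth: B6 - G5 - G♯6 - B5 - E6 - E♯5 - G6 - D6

Ab5 Fb4 F5 Ab4 Db5 D4 Fb5 Cb5

B6: a ninth down reaches A, and 15 semitones makes it Ab5.
G5: a ninth down reaches F, and 15 semitones makes it Fb4.
G#6: a ninth down reaches F, and 15 semitones makes it F5.
B5 down an augmented ninth is Ab4.
An augmented ninth down from E6 gives Db5.
E#5 down an augmented ninth is D4.
G6 down an augmented ninth is Fb5.
D6 down an augmented ninth is Cb5.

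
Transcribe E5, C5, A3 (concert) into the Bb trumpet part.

Written C4 sounds as Bb3 on the Bb trumpet, so concert pitches are written a major second up.
E5 gives F#5
C5 gives D5
A3 gives B3

F#5 D5 B3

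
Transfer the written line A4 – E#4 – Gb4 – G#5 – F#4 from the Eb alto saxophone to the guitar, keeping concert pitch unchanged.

C5 G#4 Bbb4 B5 A4

First find concert pitch: the Eb alto saxophone sounds a major sixth below written, so A4 E#4 Gb4 G#5 F#4 sounds C4 G#3 Bbb3 B4 A3.
Then write for guitar: it sounds a perfect octave below written, so the part must be a perfect octave above concert.
C4 → C5
G#3 → G#4
Bbb3 → Bbb4
B4 → B5
A3 → A4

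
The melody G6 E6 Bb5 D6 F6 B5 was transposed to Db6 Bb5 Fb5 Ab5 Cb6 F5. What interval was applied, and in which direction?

From G6 to Db6 is 4 letter names — a fourth of some quality.
Db6 to G6 is 6 semitones, which makes it an augmented fourth; the second version is lower, so the direction is down.
Checking another pair — B5 → F5 — gives the same interval.

down an augmented fourth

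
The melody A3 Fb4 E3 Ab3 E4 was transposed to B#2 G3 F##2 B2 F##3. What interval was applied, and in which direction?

down a diminished seventh

From A3 to B#2 is 7 letter names — a seventh of some quality.
B#2 to A3 is 9 semitones, which makes it a diminished seventh; the second version is lower, so the direction is down.
Checking another pair — E4 → F##3 — gives the same interval.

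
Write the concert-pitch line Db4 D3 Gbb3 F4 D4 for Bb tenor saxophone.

Eb5 E4 Abb4 G5 E5

The Bb tenor saxophone sounds a major ninth below written, so the written part must be a major ninth above concert — transpose each note up.
Db4 → Eb5
D3 → E4
Gbb3 → Abb4
F4 → G5
D4 → E5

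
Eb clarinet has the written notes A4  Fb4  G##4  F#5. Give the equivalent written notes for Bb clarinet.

D5 Bbb4 C##5 B5

First find concert pitch: the Eb clarinet sounds a minor third above written, so A4 Fb4 G##4 F#5 sounds C5 Abb4 B#4 A5.
Then write for Bb clarinet: it sounds a major second below written, so the part must be a major second above concert.
C5 → D5
Abb4 → Bbb4
B#4 → C##5
A5 → B5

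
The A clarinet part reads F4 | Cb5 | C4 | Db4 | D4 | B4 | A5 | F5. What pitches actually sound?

D4 Ab4 A3 Bb3 B3 G#4 F#5 D5

The A clarinet sounds a minor third below written, so transpose each written note down a minor third.
F4 gives D4
Cb5 gives Ab4
C4 gives A3
Db4 gives Bb3
D4 gives B3
B4 gives G#4
A5 gives F#5
F5 gives D5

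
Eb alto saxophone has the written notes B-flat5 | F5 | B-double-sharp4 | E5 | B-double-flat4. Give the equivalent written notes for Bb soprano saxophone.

Eb5 Bb4 E##4 A4 Ebb4

First find concert pitch: the Eb alto saxophone sounds a major sixth below written, so B-flat5 F5 B-double-sharp4 E5 B-double-flat4 sounds Db5 Ab4 D##4 G4 Dbb4.
Then write for Bb soprano saxophone: it sounds a major second below written, so the part must be a major second above concert.
Db5 → Eb5
Ab4 → Bb4
D##4 → E##4
G4 → A4
Dbb4 → Ebb4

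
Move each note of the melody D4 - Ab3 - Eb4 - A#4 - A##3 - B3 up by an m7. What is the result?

C5 Gb4 Db5 G#5 G##4 A4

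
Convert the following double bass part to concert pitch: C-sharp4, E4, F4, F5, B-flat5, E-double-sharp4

Written C4 on the double bass sounds as C3, a perfect octave lower; apply that shift to every note.
C#4 to C#3
E4 to E3
F4 to F3
F5 to F4
Bb5 to Bb4
E##4 to E##3

C#3 E3 F3 F4 Bb4 E##3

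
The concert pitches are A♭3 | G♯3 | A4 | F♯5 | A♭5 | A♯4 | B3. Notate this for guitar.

The guitar sounds a perfect octave below written, so the written part must be a perfect octave above concert — transpose each note up.
Ab3 becomes Ab4
G#3 becomes G#4
A4 becomes A5
F#5 becomes F#6
Ab5 becomes Ab6
A#4 becomes A#5
B3 becomes B4

Ab4 G#4 A5 F#6 Ab6 A#5 B4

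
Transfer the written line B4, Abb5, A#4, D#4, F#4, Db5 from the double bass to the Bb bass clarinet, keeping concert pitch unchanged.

C#5 Bbb5 B#4 E#4 G#4 Eb5

First find concert pitch: the double bass sounds a perfect octave below written, so B4 Abb5 A#4 D#4 F#4 Db5 sounds B3 Abb4 A#3 D#3 F#3 Db4.
Then write for Bb bass clarinet: it sounds a major ninth below written, so the part must be a major ninth above concert.
B3 → C#5
Abb4 → Bbb5
A#3 → B#4
D#3 → E#4
F#3 → G#4
Db4 → Eb5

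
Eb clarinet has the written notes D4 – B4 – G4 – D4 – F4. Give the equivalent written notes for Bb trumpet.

First find concert pitch: the Eb clarinet sounds a minor third above written, so D4 B4 G4 D4 F4 sounds F4 D5 Bb4 F4 Ab4.
Then write for Bb trumpet: it sounds a major second below written, so the part must be a major second above concert.
F4 → G4
D5 → E5
Bb4 → C5
F4 → G4
Ab4 → Bb4

G4 E5 C5 G4 Bb4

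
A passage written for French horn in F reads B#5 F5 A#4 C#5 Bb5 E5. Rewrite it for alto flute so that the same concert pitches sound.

A#5 Eb5 G#4 B4 Ab5 D5

First find concert pitch: the French horn in F sounds a perfect fifth below written, so B#5 F5 A#4 C#5 Bb5 E5 sounds E#5 Bb4 D#4 F#4 Eb5 A4.
Then write for alto flute: it sounds a perfect fourth below written, so the part must be a perfect fourth above concert.
E#5 → A#5
Bb4 → Eb5
D#4 → G#4
F#4 → B4
Eb5 → Ab5
A4 → D5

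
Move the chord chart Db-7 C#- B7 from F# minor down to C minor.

F# minor down to C minor is an augmented fourth; each chord root moves by that interval while the quality stays the same.
Db-7: root Db down an augmented fourth → Abb, giving Abb-7.
C#-: root C# down an augmented fourth → G, giving G-.
B7: root B down an augmented fourth → F, giving F7.

Abb-7 G- F7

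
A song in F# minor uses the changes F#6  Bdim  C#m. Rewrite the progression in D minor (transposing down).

D6 Gdim Am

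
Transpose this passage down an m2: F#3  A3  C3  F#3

E#3 G#3 B2 E#3

F#3 down a minor second is E#3.
A3: a second down reaches G, and 1 semitone makes it G#3.
C3 down a minor second is B2.
F#3: a second down reaches E, and 1 semitone makes it E#3.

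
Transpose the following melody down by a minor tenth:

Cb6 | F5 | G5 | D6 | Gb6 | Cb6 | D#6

Ab4 D4 E4 B4 Eb5 Ab4 B#4

Cb6 → Ab4
F5 → D4
G5 → E4
D6 → B4
Gb6 → Eb5
Cb6 → Ab4
D#6 → B#4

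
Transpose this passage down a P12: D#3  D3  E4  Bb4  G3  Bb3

G#1 G1 A2 Eb3 C2 Eb2

D#3 -> G#1
D3 -> G1
E4 -> A2
Bb4 -> Eb3
G3 -> C2
Bb3 -> Eb2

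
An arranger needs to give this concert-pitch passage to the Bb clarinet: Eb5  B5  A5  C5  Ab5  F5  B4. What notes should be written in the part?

F5 C#6 B5 D5 Bb5 G5 C#5

Written C4 sounds as Bb3 on the Bb clarinet, so concert pitches are written a major second up.
Eb5 → F5
B5 → C#6
A5 → B5
C5 → D5
Ab5 → Bb5
F5 → G5
B4 → C#5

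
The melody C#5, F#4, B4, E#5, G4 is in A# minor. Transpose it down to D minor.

A# minor to D minor down is an augmented fifth, so every note moves down by that interval.
C#5 → F4
F#4 → Bb3
B4 → Eb4
E#5 → A4
G4 → Cb4

F4 Bb3 Eb4 A4 Cb4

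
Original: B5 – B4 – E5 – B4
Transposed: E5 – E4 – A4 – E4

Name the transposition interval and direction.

Take the first pair: B5 → E5. B to E spans 5 letter names, so the interval is some kind of fifth.
E5 to B5 is 7 semitones, which makes it a perfect fifth; the second version is lower, so the direction is down.
Checking another pair — B4 → E4 — gives the same interval.

down a perfect fifth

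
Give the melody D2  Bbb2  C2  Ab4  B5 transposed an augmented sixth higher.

D2 up an augmented sixth is B#2.
An augmented sixth up from Bbb2 gives G3.
C2 up an augmented sixth is A#2.
Ab4: a sixth up reaches F, and 10 semitones makes it F#5.
An augmented sixth up from B5 gives G##6.

B#2 G3 A#2 F#5 G##6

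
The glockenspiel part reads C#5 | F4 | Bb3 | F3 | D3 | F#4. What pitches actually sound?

The glockenspiel sounds a perfect fifteenth above written, so transpose each written note up a perfect fifteenth.
C#5 becomes C#7
F4 becomes F6
Bb3 becomes Bb5
F3 becomes F5
D3 becomes D5
F#4 becomes F#6

C#7 F6 Bb5 F5 D5 F#6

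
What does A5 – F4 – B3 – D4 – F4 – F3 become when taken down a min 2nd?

A5 down a minor second is G#5.
A minor second down from F4 gives E4.
B3 down a minor second is A#3.
D4 down a minor second is C#4.
A minor second down from F4 gives E4.
F3 down a minor second is E3.

G#5 E4 A#3 C#4 E4 E3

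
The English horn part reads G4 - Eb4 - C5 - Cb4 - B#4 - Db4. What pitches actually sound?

Written C4 on the English horn sounds as F3, a perfect fifth lower; apply that shift to every note.
G4 gives C4
Eb4 gives Ab3
C5 gives F4
Cb4 gives Fb3
B#4 gives E#4
Db4 gives Gb3

C4 Ab3 F4 Fb3 E#4 Gb3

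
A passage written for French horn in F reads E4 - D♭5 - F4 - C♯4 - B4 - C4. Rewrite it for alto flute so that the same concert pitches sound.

First find concert pitch: the French horn in F sounds a perfect fifth below written, so E4 D♭5 F4 C♯4 B4 C4 sounds A3 Gb4 Bb3 F#3 E4 F3.
Then write for alto flute: it sounds a perfect fourth below written, so the part must be a perfect fourth above concert.
A3 → D4
Gb4 → Cb5
Bb3 → Eb4
F#3 → B3
E4 → A4
F3 → Bb3

D4 Cb5 Eb4 B3 A4 Bb3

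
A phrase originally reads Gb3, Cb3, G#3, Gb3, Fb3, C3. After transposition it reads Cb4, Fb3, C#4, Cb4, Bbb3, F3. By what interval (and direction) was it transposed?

Take the first pair: Gb3 → Cb4. G to C spans 4 letter names, so the interval is some kind of fourth.
Gb3 to Cb4 is 5 semitones, which makes it a perfect fourth; the second version is higher, so the direction is up.
Checking another pair — C3 → F3 — gives the same interval.

up a perfect fourth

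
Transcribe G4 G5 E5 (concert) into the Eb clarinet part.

The Eb clarinet sounds a minor third above written, so the written part must be a minor third below concert — transpose each note down.
G4 -> E4
G5 -> E5
E5 -> C#5

E4 E5 C#5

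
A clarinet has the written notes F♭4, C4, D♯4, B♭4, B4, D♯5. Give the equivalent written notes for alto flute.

Gb4 D4 E#4 C5 C#5 E#5

First find concert pitch: the A clarinet sounds a minor third below written, so F♭4 C4 D♯4 B♭4 B4 D♯5 sounds Db4 A3 B#3 G4 G#4 B#4.
Then write for alto flute: it sounds a perfect fourth below written, so the part must be a perfect fourth above concert.
Db4 → Gb4
A3 → D4
B#3 → E#4
G4 → C5
G#4 → C#5
B#4 → E#5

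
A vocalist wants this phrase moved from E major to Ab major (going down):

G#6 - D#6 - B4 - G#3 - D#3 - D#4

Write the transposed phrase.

From E down to Ab is an augmented fifth; apply that to each pitch.
G#6 → C6
D#6 → G5
B4 → Eb4
G#3 → C3
D#3 → G2
D#4 → G3

C6 G5 Eb4 C3 G2 G3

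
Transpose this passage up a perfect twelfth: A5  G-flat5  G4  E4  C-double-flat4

A5 up a perfect twelfth is E7.
Gb5 up a perfect twelfth is Db7.
G4 up a perfect twelfth is D6.
A perfect twelfth up from E4 gives B5.
Cbb4: a twelfth up reaches G, and 19 semitones makes it Gbb5.

E7 Db7 D6 B5 Gbb5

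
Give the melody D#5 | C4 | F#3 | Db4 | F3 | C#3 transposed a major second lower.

C#5 Bb3 E3 Cb4 Eb3 B2

D#5 → C#5
C4 → Bb3
F#3 → E3
Db4 → Cb4
F3 → Eb3
C#3 → B2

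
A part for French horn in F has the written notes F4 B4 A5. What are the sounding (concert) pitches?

Bb3 E4 D5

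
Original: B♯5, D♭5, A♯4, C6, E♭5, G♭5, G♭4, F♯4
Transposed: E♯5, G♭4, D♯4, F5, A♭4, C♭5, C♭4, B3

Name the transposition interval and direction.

down a perfect fifth

Take the first pair: B#5 → E#5. B to E spans 5 letter names, so the interval is some kind of fifth.
E#5 to B#5 is 7 semitones, which makes it a perfect fifth; the second version is lower, so the direction is down.
Checking another pair — F#4 → B3 — gives the same interval.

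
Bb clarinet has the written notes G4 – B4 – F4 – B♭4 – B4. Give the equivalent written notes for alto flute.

Bb4 D5 Ab4 Db5 D5

First find concert pitch: the Bb clarinet sounds a major second below written, so G4 B4 F4 B♭4 B4 sounds F4 A4 Eb4 Ab4 A4.
Then write for alto flute: it sounds a perfect fourth below written, so the part must be a perfect fourth above concert.
F4 → Bb4
A4 → D5
Eb4 → Ab4
Ab4 → Db5
A4 → D5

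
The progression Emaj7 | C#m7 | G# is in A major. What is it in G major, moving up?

Dmaj7 Bm7 F#

A major up to G major is a minor seventh; each chord root moves by that interval while the quality stays the same.
Emaj7: root E up a minor seventh → D, giving Dmaj7.
C#m7: root C# up a minor seventh → B, giving Bm7.
G#: root G# up a minor seventh → F#, giving F#.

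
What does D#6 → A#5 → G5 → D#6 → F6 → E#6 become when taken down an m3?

B#5 F##5 E5 B#5 D6 C##6

D#6 down a minor third is B#5.
A minor third down from A#5 gives F##5.
G5: a third down reaches E, and 3 semitones makes it E5.
D#6: a third down reaches B, and 3 semitones makes it B#5.
A minor third down from F6 gives D6.
A minor third down from E#6 gives C##6.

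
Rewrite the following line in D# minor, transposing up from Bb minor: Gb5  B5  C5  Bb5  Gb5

B5 D##6 E#5 D#6 B5

Bb minor to D# minor up is an augmented third, so every note moves up by that interval.
Gb5 gives B5
B5 gives D##6
C5 gives E#5
Bb5 gives D#6
Gb5 gives B5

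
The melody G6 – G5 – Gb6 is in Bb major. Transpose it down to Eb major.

C6 C5 Cb6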